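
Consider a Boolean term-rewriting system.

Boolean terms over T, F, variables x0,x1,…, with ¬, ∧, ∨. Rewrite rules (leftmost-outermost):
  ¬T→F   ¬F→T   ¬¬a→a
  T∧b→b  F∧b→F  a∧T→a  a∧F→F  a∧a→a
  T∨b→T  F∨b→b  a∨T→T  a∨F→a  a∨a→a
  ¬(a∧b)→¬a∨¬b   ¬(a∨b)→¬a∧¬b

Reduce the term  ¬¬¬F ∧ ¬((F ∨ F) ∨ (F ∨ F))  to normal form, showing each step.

Answer: normal form = T  (in 8 steps)

Reduction:
  start: ¬¬¬F ∧ ¬((F ∨ F) ∨ (F ∨ F))
  [1] ¬F ∧ ¬((F ∨ F) ∨ (F ∨ F))
  [2] T ∧ ¬((F ∨ F) ∨ (F ∨ F))
  [3] ¬((F ∨ F) ∨ (F ∨ F))
  [4] ¬(F ∨ F) ∧ ¬(F ∨ F)
  [5] ¬(F ∨ F)
  [6] ¬F ∧ ¬F
  [7] ¬F
  [8] T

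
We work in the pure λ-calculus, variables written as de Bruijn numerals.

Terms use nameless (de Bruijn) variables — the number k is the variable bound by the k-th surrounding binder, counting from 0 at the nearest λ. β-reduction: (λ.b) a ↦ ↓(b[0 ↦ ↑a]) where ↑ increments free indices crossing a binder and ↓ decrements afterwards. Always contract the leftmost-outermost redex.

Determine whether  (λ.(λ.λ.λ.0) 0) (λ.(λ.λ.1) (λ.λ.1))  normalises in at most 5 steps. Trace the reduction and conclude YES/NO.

  start: (λ.(λ.λ.λ.0) 0) (λ.(λ.λ.1) (λ.λ.1))
  step 1: (λ.λ.λ.0) (λ.(λ.λ.1) (λ.λ.1))
  step 2: λ.λ.0

Answer: YES — reaches normal form λ.λ.0 in 2 ≤ 5 steps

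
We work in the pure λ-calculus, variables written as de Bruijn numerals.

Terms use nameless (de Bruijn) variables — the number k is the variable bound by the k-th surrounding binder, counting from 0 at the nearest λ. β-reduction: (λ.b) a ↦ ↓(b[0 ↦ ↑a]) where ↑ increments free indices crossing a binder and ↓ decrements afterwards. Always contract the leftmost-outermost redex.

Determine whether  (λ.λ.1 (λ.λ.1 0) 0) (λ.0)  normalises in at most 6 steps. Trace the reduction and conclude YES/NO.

Answer: YES — reaches normal form λ.λ.1 0 in 3 ≤ 6 steps

Derivation:
  start: (λ.λ.1 (λ.λ.1 0) 0) (λ.0)
  [1] λ.(λ.0) (λ.λ.1 0) 0
  [2] λ.(λ.λ.1 0) 0
  [3] λ.λ.1 0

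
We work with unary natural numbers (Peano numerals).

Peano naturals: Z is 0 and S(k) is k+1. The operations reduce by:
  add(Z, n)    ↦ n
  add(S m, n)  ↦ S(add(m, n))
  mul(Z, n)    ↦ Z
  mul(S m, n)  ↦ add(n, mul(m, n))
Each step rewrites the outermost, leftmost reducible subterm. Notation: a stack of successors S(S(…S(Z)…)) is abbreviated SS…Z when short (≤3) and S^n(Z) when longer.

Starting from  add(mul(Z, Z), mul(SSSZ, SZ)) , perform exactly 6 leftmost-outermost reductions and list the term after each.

  start: add(mul(Z, Z), mul(SSSZ, SZ))
  [1] add(Z, mul(SSSZ, SZ))
  [2] mul(SSSZ, SZ)
  [3] add(SZ, mul(SSZ, SZ))
  [4] S(add(Z, mul(SSZ, SZ)))
  [5] S(mul(SSZ, SZ))
  [6] S(add(SZ, mul(SZ, SZ)))

Answer: after 6 steps: S(add(SZ, mul(SZ, SZ)))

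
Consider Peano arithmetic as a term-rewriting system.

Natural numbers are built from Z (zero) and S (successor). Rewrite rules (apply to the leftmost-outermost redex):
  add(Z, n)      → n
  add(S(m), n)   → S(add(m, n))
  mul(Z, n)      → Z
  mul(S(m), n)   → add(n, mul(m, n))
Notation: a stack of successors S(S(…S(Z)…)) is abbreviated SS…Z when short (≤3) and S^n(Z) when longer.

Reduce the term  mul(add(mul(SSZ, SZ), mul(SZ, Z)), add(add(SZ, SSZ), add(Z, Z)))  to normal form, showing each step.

Answer: normal form = S^6(Z)  (in 38 steps)

Reduction:
  start: mul(add(mul(SSZ, SZ), mul(SZ, Z)), add(add(SZ, SSZ), add(Z, Z)))
  [1] mul(add(add(SZ, mul(SZ, SZ)), mul(SZ, Z)), add(add(SZ, SSZ), add(Z, Z)))
  [2] mul(add(S(add(Z, mul(SZ, SZ))), mul(SZ, Z)), add(add(SZ, SSZ), add(Z, Z)))
  [3] mul(S(add(add(Z, mul(SZ, SZ)), mul(SZ, Z))), add(add(SZ, SSZ), add(Z, Z)))
  [4] add(add(add(SZ, SSZ), add(Z, Z)), mul(add(add(Z, mul(SZ, SZ)), mul(SZ, Z)), add(add(SZ, SSZ), add(Z, Z))))
  [5] add(add(S(add(Z, SSZ)), add(Z, Z)), mul(add(add(Z, mul(SZ, SZ)), mul(SZ, Z)), add(add(SZ, SSZ), add(Z, Z))))
  [6] add(S(add(add(Z, SSZ), add(Z, Z))), mul(add(add(Z, mul(SZ, SZ)), mul(SZ, Z)), add(add(SZ, SSZ), add(Z, Z))))
  [7] S(add(add(add(Z, SSZ), add(Z, Z)), mul(add(add(Z, mul(SZ, SZ)), mul(SZ, Z)), add(add(SZ, SSZ), add(Z, Z)))))
  [8] S(add(add(SSZ, add(Z, Z)), mul(add(add(Z, mul(SZ, SZ)), mul(SZ, Z)), add(add(SZ, SSZ), add(Z, Z)))))
  [9] S(add(S(add(SZ, add(Z, Z))), mul(add(add(Z, mul(SZ, SZ)), mul(SZ, Z)), add(add(SZ, SSZ), add(Z, Z)))))
  [10] S(S(add(add(SZ, add(Z, Z)), mul(add(add(Z, mul(SZ, SZ)), mul(SZ, Z)), add(add(SZ, SSZ), add(Z, Z))))))
  [11] S(S(add(S(add(Z, add(Z, Z))), mul(add(add(Z, mul(SZ, SZ)), mul(SZ, Z)), add(add(SZ, SSZ), add(Z, Z))))))
  [12] S(S(S(add(add(Z, add(Z, Z)), mul(add(add(Z, mul(SZ, SZ)), mul(SZ, Z)), add(add(SZ, SSZ), add(Z, Z)))))))
  [13] S(S(S(add(add(Z, Z), mul(add(add(Z, mul(SZ, SZ)), mul(SZ, Z)), add(add(SZ, SSZ), add(Z, Z)))))))
  [14] S(S(S(add(Z, mul(add(add(Z, mul(SZ, SZ)), mul(SZ, Z)), add(add(SZ, SSZ), add(Z, Z)))))))
  [15] S(S(S(mul(add(add(Z, mul(SZ, SZ)), mul(SZ, Z)), add(add(SZ, SSZ), add(Z, Z))))))
  [16] S(S(S(mul(add(mul(SZ, SZ), mul(SZ, Z)), add(add(SZ, SSZ), add(Z, Z))))))
  [17] S(S(S(mul(add(add(SZ, mul(Z, SZ)), mul(SZ, Z)), add(add(SZ, SSZ), add(Z, Z))))))
  [18] S(S(S(mul(add(S(add(Z, mul(Z, SZ))), mul(SZ, Z)), add(add(SZ, SSZ), add(Z, Z))))))
  [19] S(S(S(mul(S(add(add(Z, mul(Z, SZ)), mul(SZ, Z))), add(add(SZ, SSZ), add(Z, Z))))))
  [20] S(S(S(add(add(add(SZ, SSZ), add(Z, Z)), mul(add(add(Z, mul(Z, SZ)), mul(SZ, Z)), add(add(SZ, SSZ), add(Z, Z)))))))
  [21] S(S(S(add(add(S(add(Z, SSZ)), add(Z, Z)), mul(add(add(Z, mul(Z, SZ)), mul(SZ, Z)), add(add(SZ, SSZ), add(Z, Z)))))))
  [22] S(S(S(add(S(add(add(Z, SSZ), add(Z, Z))), mul(add(add(Z, mul(Z, SZ)), mul(SZ, Z)), add(add(SZ, SSZ), add(Z, Z)))))))
  [23] S(S(S(S(add(add(add(Z, SSZ), add(Z, Z)), mul(add(add(Z, mul(Z, SZ)), mul(SZ, Z)), add(add(SZ, SSZ), add(Z, Z))))))))
  [24] S(S(S(S(add(add(SSZ, add(Z, Z)), mul(add(add(Z, mul(Z, SZ)), mul(SZ, Z)), add(add(SZ, SSZ), add(Z, Z))))))))
  [25] S(S(S(S(add(S(add(SZ, add(Z, Z))), mul(add(add(Z, mul(Z, SZ)), mul(SZ, Z)), add(add(SZ, SSZ), add(Z, Z))))))))
  [26] S(S(S(S(S(add(add(SZ, add(Z, Z)), mul(add(add(Z, mul(Z, SZ)), mul(SZ, Z)), add(add(SZ, SSZ), add(Z, Z)))))))))
  [27] S(S(S(S(S(add(S(add(Z, add(Z, Z))), mul(add(add(Z, mul(Z, SZ)), mul(SZ, Z)), add(add(SZ, SSZ), add(Z, Z)))))))))
  [28] S(S(S(S(S(S(add(add(Z, add(Z, Z)), mul(add(add(Z, mul(Z, SZ)), mul(SZ, Z)), add(add(SZ, SSZ), add(Z, Z))))))))))
  [29] S(S(S(S(S(S(add(add(Z, Z), mul(add(add(Z, mul(Z, SZ)), mul(SZ, Z)), add(add(SZ, SSZ), add(Z, Z))))))))))
  [30] S(S(S(S(S(S(add(Z, mul(add(add(Z, mul(Z, SZ)), mul(SZ, Z)), add(add(SZ, SSZ), add(Z, Z))))))))))
  [31] S(S(S(S(S(S(mul(add(add(Z, mul(Z, SZ)), mul(SZ, Z)), add(add(SZ, SSZ), add(Z, Z)))))))))
  [32] S(S(S(S(S(S(mul(add(mul(Z, SZ), mul(SZ, Z)), add(add(SZ, SSZ), add(Z, Z)))))))))
  [33] S(S(S(S(S(S(mul(add(Z, mul(SZ, Z)), add(add(SZ, SSZ), add(Z, Z)))))))))
  [34] S(S(S(S(S(S(mul(mul(SZ, Z), add(add(SZ, SSZ), add(Z, Z)))))))))
  [35] S(S(S(S(S(S(mul(add(Z, mul(Z, Z)), add(add(SZ, SSZ), add(Z, Z)))))))))
  [36] S(S(S(S(S(S(mul(mul(Z, Z), add(add(SZ, SSZ), add(Z, Z)))))))))
  [37] S(S(S(S(S(S(mul(Z, add(add(SZ, SSZ), add(Z, Z)))))))))
  [38] S^6(Z)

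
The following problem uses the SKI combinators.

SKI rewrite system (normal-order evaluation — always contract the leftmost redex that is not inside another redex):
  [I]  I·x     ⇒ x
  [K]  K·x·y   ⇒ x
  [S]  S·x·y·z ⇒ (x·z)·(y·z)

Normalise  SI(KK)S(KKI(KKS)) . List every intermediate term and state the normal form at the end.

Answer: normal form = SK(KK)  (in 5 steps)

Reduction:
  start: SI(KK)S(KKI(KKS))
  step 1: IS(KKS)(KKI(KKS))
  step 2: S(KKS)(KKI(KKS))
  step 3: SK(KKI(KKS))
  step 4: SK(K(KKS))
  step 5: SK(KK)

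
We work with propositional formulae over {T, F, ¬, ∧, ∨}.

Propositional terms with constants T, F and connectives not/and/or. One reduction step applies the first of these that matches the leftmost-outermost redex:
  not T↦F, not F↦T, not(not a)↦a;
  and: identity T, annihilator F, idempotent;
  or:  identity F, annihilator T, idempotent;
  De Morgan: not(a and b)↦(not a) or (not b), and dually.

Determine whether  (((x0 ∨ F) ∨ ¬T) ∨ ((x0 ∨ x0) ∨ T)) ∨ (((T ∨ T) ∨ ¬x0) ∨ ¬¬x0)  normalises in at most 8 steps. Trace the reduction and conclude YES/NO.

Answer: YES — reaches normal form T in 6 ≤ 8 steps

Working:
  start: (((x0 ∨ F) ∨ ¬T) ∨ ((x0 ∨ x0) ∨ T)) ∨ (((T ∨ T) ∨ ¬x0) ∨ ¬¬x0)
  step 1: ((x0 ∨ ¬T) ∨ ((x0 ∨ x0) ∨ T)) ∨ (((T ∨ T) ∨ ¬x0) ∨ ¬¬x0)
  step 2: ((x0 ∨ F) ∨ ((x0 ∨ x0) ∨ T)) ∨ (((T ∨ T) ∨ ¬x0) ∨ ¬¬x0)
  step 3: (x0 ∨ ((x0 ∨ x0) ∨ T)) ∨ (((T ∨ T) ∨ ¬x0) ∨ ¬¬x0)
  step 4: (x0 ∨ T) ∨ (((T ∨ T) ∨ ¬x0) ∨ ¬¬x0)
  step 5: T ∨ (((T ∨ T) ∨ ¬x0) ∨ ¬¬x0)
  step 6: T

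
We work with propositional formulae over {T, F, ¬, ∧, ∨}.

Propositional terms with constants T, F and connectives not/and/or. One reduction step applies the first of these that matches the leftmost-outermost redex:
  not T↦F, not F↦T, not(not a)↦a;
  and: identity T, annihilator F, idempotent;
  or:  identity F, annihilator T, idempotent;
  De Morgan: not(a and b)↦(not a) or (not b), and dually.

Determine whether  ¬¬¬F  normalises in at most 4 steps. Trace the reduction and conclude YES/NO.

  start: ¬¬¬F
  →1  ¬F
  →2  T

Answer: YES — reaches normal form T in 2 ≤ 4 steps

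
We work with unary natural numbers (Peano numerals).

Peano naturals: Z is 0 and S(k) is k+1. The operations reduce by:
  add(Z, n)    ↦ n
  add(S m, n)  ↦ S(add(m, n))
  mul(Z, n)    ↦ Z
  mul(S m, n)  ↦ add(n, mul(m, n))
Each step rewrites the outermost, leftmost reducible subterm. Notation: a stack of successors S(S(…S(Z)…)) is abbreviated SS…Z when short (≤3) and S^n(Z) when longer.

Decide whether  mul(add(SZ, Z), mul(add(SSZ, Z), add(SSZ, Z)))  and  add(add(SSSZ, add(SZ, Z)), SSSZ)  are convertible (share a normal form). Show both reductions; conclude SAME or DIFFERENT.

Answer: DIFFERENT — A ⇓ S^4(Z), B ⇓ S^7(Z)

Reduction:
Term A:
  start: mul(add(SZ, Z), mul(add(SSZ, Z), add(SSZ, Z)))
  step 1: mul(S(add(Z, Z)), mul(add(SSZ, Z), add(SSZ, Z)))
  step 2: add(mul(add(SSZ, Z), add(SSZ, Z)), mul(add(Z, Z), mul(add(SSZ, Z), add(SSZ, Z))))
  step 3: add(mul(S(add(SZ, Z)), add(SSZ, Z)), mul(add(Z, Z), mul(add(SSZ, Z), add(SSZ, Z))))
  step 4: add(add(add(SSZ, Z), mul(add(SZ, Z), add(SSZ, Z))), mul(add(Z, Z), mul(add(SSZ, Z), add(SSZ, Z))))
  step 5: add(add(S(add(SZ, Z)), mul(add(SZ, Z), add(SSZ, Z))), mul(add(Z, Z), mul(add(SSZ, Z), add(SSZ, Z))))
  step 6: add(S(add(add(SZ, Z), mul(add(SZ, Z), add(SSZ, Z)))), mul(add(Z, Z), mul(add(SSZ, Z), add(SSZ, Z))))
  step 7: S(add(add(add(SZ, Z), mul(add(SZ, Z), add(SSZ, Z))), mul(add(Z, Z), mul(add(SSZ, Z), add(SSZ, Z)))))
  step 8: S(add(add(S(add(Z, Z)), mul(add(SZ, Z), add(SSZ, Z))), mul(add(Z, Z), mul(add(SSZ, Z), add(SSZ, Z)))))
  step 9: S(add(S(add(add(Z, Z), mul(add(SZ, Z), add(SSZ, Z)))), mul(add(Z, Z), mul(add(SSZ, Z), add(SSZ, Z)))))
  step 10: S(S(add(add(add(Z, Z), mul(add(SZ, Z), add(SSZ, Z))), mul(add(Z, Z), mul(add(SSZ, Z), add(SSZ, Z))))))
  step 11: S(S(add(add(Z, mul(add(SZ, Z), add(SSZ, Z))), mul(add(Z, Z), mul(add(SSZ, Z), add(SSZ, Z))))))
  step 12: S(S(add(mul(add(SZ, Z), add(SSZ, Z)), mul(add(Z, Z), mul(add(SSZ, Z), add(SSZ, Z))))))
  step 13: S(S(add(mul(S(add(Z, Z)), add(SSZ, Z)), mul(add(Z, Z), mul(add(SSZ, Z), add(SSZ, Z))))))
  step 14: S(S(add(add(add(SSZ, Z), mul(add(Z, Z), add(SSZ, Z))), mul(add(Z, Z), mul(add(SSZ, Z), add(SSZ, Z))))))
  step 15: S(S(add(add(S(add(SZ, Z)), mul(add(Z, Z), add(SSZ, Z))), mul(add(Z, Z), mul(add(SSZ, Z), add(SSZ, Z))))))
  step 16: S(S(add(S(add(add(SZ, Z), mul(add(Z, Z), add(SSZ, Z)))), mul(add(Z, Z), mul(add(SSZ, Z), add(SSZ, Z))))))
  step 17: S(S(S(add(add(add(SZ, Z), mul(add(Z, Z), add(SSZ, Z))), mul(add(Z, Z), mul(add(SSZ, Z), add(SSZ, Z)))))))
  step 18: S(S(S(add(add(S(add(Z, Z)), mul(add(Z, Z), add(SSZ, Z))), mul(add(Z, Z), mul(add(SSZ, Z), add(SSZ, Z)))))))
  step 19: S(S(S(add(S(add(add(Z, Z), mul(add(Z, Z), add(SSZ, Z)))), mul(add(Z, Z), mul(add(SSZ, Z), add(SSZ, Z)))))))
  step 20: S(S(S(S(add(add(add(Z, Z), mul(add(Z, Z), add(SSZ, Z))), mul(add(Z, Z), mul(add(SSZ, Z), add(SSZ, Z))))))))
  step 21: S(S(S(S(add(add(Z, mul(add(Z, Z), add(SSZ, Z))), mul(add(Z, Z), mul(add(SSZ, Z), add(SSZ, Z))))))))
  step 22: S(S(S(S(add(mul(add(Z, Z), add(SSZ, Z)), mul(add(Z, Z), mul(add(SSZ, Z), add(SSZ, Z))))))))
  step 23: S(S(S(S(add(mul(Z, add(SSZ, Z)), mul(add(Z, Z), mul(add(SSZ, Z), add(SSZ, Z))))))))
  step 24: S(S(S(S(add(Z, mul(add(Z, Z), mul(add(SSZ, Z), add(SSZ, Z))))))))
  step 25: S(S(S(S(mul(add(Z, Z), mul(add(SSZ, Z), add(SSZ, Z)))))))
  step 26: S(S(S(S(mul(Z, mul(add(SSZ, Z), add(SSZ, Z)))))))
  step 27: S^4(Z)

Term B:
  start: add(add(SSSZ, add(SZ, Z)), SSSZ)
  step 1: add(S(add(SSZ, add(SZ, Z))), SSSZ)
  step 2: S(add(add(SSZ, add(SZ, Z)), SSSZ))
  step 3: S(add(S(add(SZ, add(SZ, Z))), SSSZ))
  step 4: S(S(add(add(SZ, add(SZ, Z)), SSSZ)))
  step 5: S(S(add(S(add(Z, add(SZ, Z))), SSSZ)))
  step 6: S(S(S(add(add(Z, add(SZ, Z)), SSSZ))))
  step 7: S(S(S(add(add(SZ, Z), SSSZ))))
  step 8: S(S(S(add(S(add(Z, Z)), SSSZ))))
  step 9: S(S(S(S(add(add(Z, Z), SSSZ)))))
  step 10: S(S(S(S(add(Z, SSSZ)))))
  step 11: S^7(Z)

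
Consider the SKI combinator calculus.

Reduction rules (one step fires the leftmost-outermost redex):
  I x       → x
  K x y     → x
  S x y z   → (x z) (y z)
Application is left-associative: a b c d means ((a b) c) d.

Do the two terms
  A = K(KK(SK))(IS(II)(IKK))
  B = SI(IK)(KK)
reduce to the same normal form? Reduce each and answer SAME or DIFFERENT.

Term A:
  start: K(KK(SK))(IS(II)(IKK))
  step 1: KK(SK)
  step 2: K

Term B:
  start: SI(IK)(KK)
  step 1: I(KK)(IK(KK))
  step 2: KK(IK(KK))
  step 3: K

Answer: SAME — A ⇓ K, B ⇓ K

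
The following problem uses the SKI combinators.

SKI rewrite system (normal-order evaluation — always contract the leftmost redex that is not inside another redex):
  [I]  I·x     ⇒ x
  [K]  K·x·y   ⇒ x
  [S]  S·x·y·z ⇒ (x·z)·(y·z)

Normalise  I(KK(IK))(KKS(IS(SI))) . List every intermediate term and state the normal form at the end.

Answer: normal form = K(K(S(SI)))  (in 4 steps)

Reduction:
  start: I(KK(IK))(KKS(IS(SI)))
  →1  KK(IK)(KKS(IS(SI)))
  →2  K(KKS(IS(SI)))
  →3  K(K(IS(SI)))
  →4  K(K(S(SI)))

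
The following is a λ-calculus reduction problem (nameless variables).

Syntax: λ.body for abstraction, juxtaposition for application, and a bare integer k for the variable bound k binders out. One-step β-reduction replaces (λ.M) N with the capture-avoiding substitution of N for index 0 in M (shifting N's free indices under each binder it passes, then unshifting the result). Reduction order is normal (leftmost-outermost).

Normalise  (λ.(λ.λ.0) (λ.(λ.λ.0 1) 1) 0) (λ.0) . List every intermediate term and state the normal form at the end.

  start: (λ.(λ.λ.0) (λ.(λ.λ.0 1) 1) 0) (λ.0)
  [1] (λ.λ.0) (λ.(λ.λ.0 1) (λ.0)) (λ.0)
  [2] (λ.0) (λ.0)
  [3] λ.0

Answer: normal form = λ.0  (in 3 steps)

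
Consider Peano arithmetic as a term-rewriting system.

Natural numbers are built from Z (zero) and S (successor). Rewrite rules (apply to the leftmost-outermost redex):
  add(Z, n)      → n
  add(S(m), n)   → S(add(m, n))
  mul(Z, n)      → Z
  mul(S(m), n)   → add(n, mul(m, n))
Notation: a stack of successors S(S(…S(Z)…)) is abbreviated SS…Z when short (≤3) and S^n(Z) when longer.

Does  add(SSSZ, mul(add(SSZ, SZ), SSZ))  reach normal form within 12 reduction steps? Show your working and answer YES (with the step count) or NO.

Answer: NO — after 12 steps the term is S(S(S(S(S(S(add(SZ, mul(add(Z, SZ), SSZ)))))))), not yet normal

Reduction:
  start: add(SSSZ, mul(add(SSZ, SZ), SSZ))
  [1] S(add(SSZ, mul(add(SSZ, SZ), SSZ)))
  [2] S(S(add(SZ, mul(add(SSZ, SZ), SSZ))))
  [3] S(S(S(add(Z, mul(add(SSZ, SZ), SSZ)))))
  [4] S(S(S(mul(add(SSZ, SZ), SSZ))))
  [5] S(S(S(mul(S(add(SZ, SZ)), SSZ))))
  [6] S(S(S(add(SSZ, mul(add(SZ, SZ), SSZ)))))
  [7] S(S(S(S(add(SZ, mul(add(SZ, SZ), SSZ))))))
  [8] S(S(S(S(S(add(Z, mul(add(SZ, SZ), SSZ)))))))
  [9] S(S(S(S(S(mul(add(SZ, SZ), SSZ))))))
  [10] S(S(S(S(S(mul(S(add(Z, SZ)), SSZ))))))
  [11] S(S(S(S(S(add(SSZ, mul(add(Z, SZ), SSZ)))))))
  [12] S(S(S(S(S(S(add(SZ, mul(add(Z, SZ), SSZ))))))))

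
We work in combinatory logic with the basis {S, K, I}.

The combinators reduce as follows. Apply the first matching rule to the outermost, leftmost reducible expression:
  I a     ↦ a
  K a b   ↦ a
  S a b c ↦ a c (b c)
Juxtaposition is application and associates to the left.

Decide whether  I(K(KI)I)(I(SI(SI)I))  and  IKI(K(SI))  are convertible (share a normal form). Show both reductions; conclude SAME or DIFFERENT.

Answer: SAME — A ⇓ I, B ⇓ I

Working:
Term A:
  start: I(K(KI)I)(I(SI(SI)I))
  →1  K(KI)I(I(SI(SI)I))
  →2  KI(I(SI(SI)I))
  →3  I

Term B:
  start: IKI(K(SI))
  →1  KI(K(SI))
  →2  I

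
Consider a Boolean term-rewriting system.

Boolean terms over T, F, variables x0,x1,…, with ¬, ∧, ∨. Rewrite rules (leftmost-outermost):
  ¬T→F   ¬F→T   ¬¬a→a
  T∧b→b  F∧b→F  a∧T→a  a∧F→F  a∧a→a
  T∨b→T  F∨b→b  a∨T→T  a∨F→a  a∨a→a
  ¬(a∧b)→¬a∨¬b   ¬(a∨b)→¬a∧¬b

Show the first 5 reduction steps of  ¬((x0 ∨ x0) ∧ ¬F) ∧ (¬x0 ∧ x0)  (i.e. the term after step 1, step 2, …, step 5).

Answer: after 5 steps: ¬x0 ∧ (¬x0 ∧ x0)

Working:
  start: ¬((x0 ∨ x0) ∧ ¬F) ∧ (¬x0 ∧ x0)
  step 1: (¬(x0 ∨ x0) ∨ ¬¬F) ∧ (¬x0 ∧ x0)
  step 2: ((¬x0 ∧ ¬x0) ∨ ¬¬F) ∧ (¬x0 ∧ x0)
  step 3: (¬x0 ∨ ¬¬F) ∧ (¬x0 ∧ x0)
  step 4: (¬x0 ∨ F) ∧ (¬x0 ∧ x0)
  step 5: ¬x0 ∧ (¬x0 ∧ x0)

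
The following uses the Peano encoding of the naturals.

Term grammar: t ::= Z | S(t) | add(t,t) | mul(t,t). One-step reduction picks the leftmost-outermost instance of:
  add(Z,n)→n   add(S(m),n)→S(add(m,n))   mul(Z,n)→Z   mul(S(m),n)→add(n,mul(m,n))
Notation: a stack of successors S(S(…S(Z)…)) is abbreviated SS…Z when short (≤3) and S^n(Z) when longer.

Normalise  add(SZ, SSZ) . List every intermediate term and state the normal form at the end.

  start: add(SZ, SSZ)
  [1] S(add(Z, SSZ))
  [2] SSSZ

Answer: normal form = SSSZ  (in 2 steps)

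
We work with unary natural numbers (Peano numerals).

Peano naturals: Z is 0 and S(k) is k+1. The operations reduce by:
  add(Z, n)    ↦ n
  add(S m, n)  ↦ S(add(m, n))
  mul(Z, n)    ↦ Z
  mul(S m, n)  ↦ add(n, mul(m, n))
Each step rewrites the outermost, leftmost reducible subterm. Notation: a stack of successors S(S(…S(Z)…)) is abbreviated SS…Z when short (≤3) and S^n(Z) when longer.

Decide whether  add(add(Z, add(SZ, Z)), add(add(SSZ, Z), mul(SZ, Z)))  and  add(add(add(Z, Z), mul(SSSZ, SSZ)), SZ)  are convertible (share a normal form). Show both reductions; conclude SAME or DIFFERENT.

Term A:
  start: add(add(Z, add(SZ, Z)), add(add(SSZ, Z), mul(SZ, Z)))
  step 1: add(add(SZ, Z), add(add(SSZ, Z), mul(SZ, Z)))
  step 2: add(S(add(Z, Z)), add(add(SSZ, Z), mul(SZ, Z)))
  step 3: S(add(add(Z, Z), add(add(SSZ, Z), mul(SZ, Z))))
  step 4: S(add(Z, add(add(SSZ, Z), mul(SZ, Z))))
  step 5: S(add(add(SSZ, Z), mul(SZ, Z)))
  step 6: S(add(S(add(SZ, Z)), mul(SZ, Z)))
  step 7: S(S(add(add(SZ, Z), mul(SZ, Z))))
  step 8: S(S(add(S(add(Z, Z)), mul(SZ, Z))))
  step 9: S(S(S(add(add(Z, Z), mul(SZ, Z)))))
  step 10: S(S(S(add(Z, mul(SZ, Z)))))
  step 11: S(S(S(mul(SZ, Z))))
  step 12: S(S(S(add(Z, mul(Z, Z)))))
  step 13: S(S(S(mul(Z, Z))))
  step 14: SSSZ

Term B:
  start: add(add(add(Z, Z), mul(SSSZ, SSZ)), SZ)
  step 1: add(add(Z, mul(SSSZ, SSZ)), SZ)
  step 2: add(mul(SSSZ, SSZ), SZ)
  step 3: add(add(SSZ, mul(SSZ, SSZ)), SZ)
  step 4: add(S(add(SZ, mul(SSZ, SSZ))), SZ)
  step 5: S(add(add(SZ, mul(SSZ, SSZ)), SZ))
  step 6: S(add(S(add(Z, mul(SSZ, SSZ))), SZ))
  step 7: S(S(add(add(Z, mul(SSZ, SSZ)), SZ)))
  step 8: S(S(add(mul(SSZ, SSZ), SZ)))
  step 9: S(S(add(add(SSZ, mul(SZ, SSZ)), SZ)))
  step 10: S(S(add(S(add(SZ, mul(SZ, SSZ))), SZ)))
  step 11: S(S(S(add(add(SZ, mul(SZ, SSZ)), SZ))))
  step 12: S(S(S(add(S(add(Z, mul(SZ, SSZ))), SZ))))
  step 13: S(S(S(S(add(add(Z, mul(SZ, SSZ)), SZ)))))
  step 14: S(S(S(S(add(mul(SZ, SSZ), SZ)))))
  step 15: S(S(S(S(add(add(SSZ, mul(Z, SSZ)), SZ)))))
  step 16: S(S(S(S(add(S(add(SZ, mul(Z, SSZ))), SZ)))))
  step 17: S(S(S(S(S(add(add(SZ, mul(Z, SSZ)), SZ))))))
  step 18: S(S(S(S(S(add(S(add(Z, mul(Z, SSZ))), SZ))))))
  step 19: S(S(S(S(S(S(add(add(Z, mul(Z, SSZ)), SZ)))))))
  step 20: S(S(S(S(S(S(add(mul(Z, SSZ), SZ)))))))
  step 21: S(S(S(S(S(S(add(Z, SZ)))))))
  step 22: S^7(Z)

Answer: DIFFERENT — A ⇓ SSSZ, B ⇓ S^7(Z)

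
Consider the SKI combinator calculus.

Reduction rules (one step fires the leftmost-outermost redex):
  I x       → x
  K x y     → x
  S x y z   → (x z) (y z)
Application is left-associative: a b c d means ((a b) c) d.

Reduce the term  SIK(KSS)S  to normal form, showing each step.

  start: SIK(KSS)S
  [1] I(KSS)(K(KSS))S
  [2] KSS(K(KSS))S
  [3] S(K(KSS))S
  [4] S(KS)S

Answer: normal form = S(KS)S  (in 4 steps)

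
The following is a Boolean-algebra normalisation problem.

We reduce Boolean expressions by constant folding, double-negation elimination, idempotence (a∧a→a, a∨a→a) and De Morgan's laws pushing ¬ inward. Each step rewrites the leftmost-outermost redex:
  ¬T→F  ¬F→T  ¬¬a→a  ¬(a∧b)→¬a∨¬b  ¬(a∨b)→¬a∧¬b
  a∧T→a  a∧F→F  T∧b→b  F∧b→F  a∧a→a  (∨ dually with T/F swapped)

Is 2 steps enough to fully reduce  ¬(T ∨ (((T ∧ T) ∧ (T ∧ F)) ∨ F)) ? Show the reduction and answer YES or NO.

  start: ¬(T ∨ (((T ∧ T) ∧ (T ∧ F)) ∨ F))
  →1  ¬T ∧ ¬(((T ∧ T) ∧ (T ∧ F)) ∨ F)
  →2  F ∧ ¬(((T ∧ T) ∧ (T ∧ F)) ∨ F)

Answer: NO — after 2 steps the term is F ∧ ¬(((T ∧ T) ∧ (T ∧ F)) ∨ F), not yet normal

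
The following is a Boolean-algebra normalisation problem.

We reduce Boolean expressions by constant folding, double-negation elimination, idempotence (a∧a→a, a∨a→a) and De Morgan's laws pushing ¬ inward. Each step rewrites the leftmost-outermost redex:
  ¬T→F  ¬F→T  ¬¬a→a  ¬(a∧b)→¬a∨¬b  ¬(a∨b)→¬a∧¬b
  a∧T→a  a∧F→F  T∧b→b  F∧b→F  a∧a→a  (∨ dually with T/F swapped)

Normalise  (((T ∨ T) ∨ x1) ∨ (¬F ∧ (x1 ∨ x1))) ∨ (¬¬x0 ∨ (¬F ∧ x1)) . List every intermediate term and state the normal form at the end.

  start: (((T ∨ T) ∨ x1) ∨ (¬F ∧ (x1 ∨ x1))) ∨ (¬¬x0 ∨ (¬F ∧ x1))
  →1  ((T ∨ x1) ∨ (¬F ∧ (x1 ∨ x1))) ∨ (¬¬x0 ∨ (¬F ∧ x1))
  →2  (T ∨ (¬F ∧ (x1 ∨ x1))) ∨ (¬¬x0 ∨ (¬F ∧ x1))
  →3  T ∨ (¬¬x0 ∨ (¬F ∧ x1))
  →4  T

Answer: normal form = T  (in 4 steps)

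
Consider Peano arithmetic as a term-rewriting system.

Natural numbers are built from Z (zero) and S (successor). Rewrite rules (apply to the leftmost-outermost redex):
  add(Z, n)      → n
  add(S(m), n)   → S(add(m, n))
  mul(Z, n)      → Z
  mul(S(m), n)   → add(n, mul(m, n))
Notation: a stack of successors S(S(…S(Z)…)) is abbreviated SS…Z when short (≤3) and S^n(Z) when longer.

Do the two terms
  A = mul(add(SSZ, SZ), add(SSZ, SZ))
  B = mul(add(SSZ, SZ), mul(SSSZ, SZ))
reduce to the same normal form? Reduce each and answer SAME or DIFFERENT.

Term A:
  start: mul(add(SSZ, SZ), add(SSZ, SZ))
  →1  mul(S(add(SZ, SZ)), add(SSZ, SZ))
  →2  add(add(SSZ, SZ), mul(add(SZ, SZ), add(SSZ, SZ)))
  →3  add(S(add(SZ, SZ)), mul(add(SZ, SZ), add(SSZ, SZ)))
  →4  S(add(add(SZ, SZ), mul(add(SZ, SZ), add(SSZ, SZ))))
  →5  S(add(S(add(Z, SZ)), mul(add(SZ, SZ), add(SSZ, SZ))))
  →6  S(S(add(add(Z, SZ), mul(add(SZ, SZ), add(SSZ, SZ)))))
  →7  S(S(add(SZ, mul(add(SZ, SZ), add(SSZ, SZ)))))
  →8  S(S(S(add(Z, mul(add(SZ, SZ), add(SSZ, SZ))))))
  →9  S(S(S(mul(add(SZ, SZ), add(SSZ, SZ)))))
  →10  S(S(S(mul(S(add(Z, SZ)), add(SSZ, SZ)))))
  →11  S(S(S(add(add(SSZ, SZ), mul(add(Z, SZ), add(SSZ, SZ))))))
  →12  S(S(S(add(S(add(SZ, SZ)), mul(add(Z, SZ), add(SSZ, SZ))))))
  →13  S(S(S(S(add(add(SZ, SZ), mul(add(Z, SZ), add(SSZ, SZ)))))))
  →14  S(S(S(S(add(S(add(Z, SZ)), mul(add(Z, SZ), add(SSZ, SZ)))))))
  →15  S(S(S(S(S(add(add(Z, SZ), mul(add(Z, SZ), add(SSZ, SZ))))))))
  →16  S(S(S(S(S(add(SZ, mul(add(Z, SZ), add(SSZ, SZ))))))))
  →17  S(S(S(S(S(S(add(Z, mul(add(Z, SZ), add(SSZ, SZ)))))))))
  →18  S(S(S(S(S(S(mul(add(Z, SZ), add(SSZ, SZ))))))))
  →19  S(S(S(S(S(S(mul(SZ, add(SSZ, SZ))))))))
  →20  S(S(S(S(S(S(add(add(SSZ, SZ), mul(Z, add(SSZ, SZ)))))))))
  →21  S(S(S(S(S(S(add(S(add(SZ, SZ)), mul(Z, add(SSZ, SZ)))))))))
  →22  S(S(S(S(S(S(S(add(add(SZ, SZ), mul(Z, add(SSZ, SZ))))))))))
  →23  S(S(S(S(S(S(S(add(S(add(Z, SZ)), mul(Z, add(SSZ, SZ))))))))))
  →24  S(S(S(S(S(S(S(S(add(add(Z, SZ), mul(Z, add(SSZ, SZ)))))))))))
  →25  S(S(S(S(S(S(S(S(add(SZ, mul(Z, add(SSZ, SZ)))))))))))
  →26  S(S(S(S(S(S(S(S(S(add(Z, mul(Z, add(SSZ, SZ))))))))))))
  →27  S(S(S(S(S(S(S(S(S(mul(Z, add(SSZ, SZ)))))))))))
  →28  S^9(Z)

Term B:
  start: mul(add(SSZ, SZ), mul(SSSZ, SZ))
  →1  mul(S(add(SZ, SZ)), mul(SSSZ, SZ))
  →2  add(mul(SSSZ, SZ), mul(add(SZ, SZ), mul(SSSZ, SZ)))
  →3  add(add(SZ, mul(SSZ, SZ)), mul(add(SZ, SZ), mul(SSSZ, SZ)))
  →4  add(S(add(Z, mul(SSZ, SZ))), mul(add(SZ, SZ), mul(SSSZ, SZ)))
  →5  S(add(add(Z, mul(SSZ, SZ)), mul(add(SZ, SZ), mul(SSSZ, SZ))))
  →6  S(add(mul(SSZ, SZ), mul(add(SZ, SZ), mul(SSSZ, SZ))))
  →7  S(add(add(SZ, mul(SZ, SZ)), mul(add(SZ, SZ), mul(SSSZ, SZ))))
  →8  S(add(S(add(Z, mul(SZ, SZ))), mul(add(SZ, SZ), mul(SSSZ, SZ))))
  →9  S(S(add(add(Z, mul(SZ, SZ)), mul(add(SZ, SZ), mul(SSSZ, SZ)))))
  →10  S(S(add(mul(SZ, SZ), mul(add(SZ, SZ), mul(SSSZ, SZ)))))
  →11  S(S(add(add(SZ, mul(Z, SZ)), mul(add(SZ, SZ), mul(SSSZ, SZ)))))
  →12  S(S(add(S(add(Z, mul(Z, SZ))), mul(add(SZ, SZ), mul(SSSZ, SZ)))))
  →13  S(S(S(add(add(Z, mul(Z, SZ)), mul(add(SZ, SZ), mul(SSSZ, SZ))))))
  →14  S(S(S(add(mul(Z, SZ), mul(add(SZ, SZ), mul(SSSZ, SZ))))))
  →15  S(S(S(add(Z, mul(add(SZ, SZ), mul(SSSZ, SZ))))))
  →16  S(S(S(mul(add(SZ, SZ), mul(SSSZ, SZ)))))
  →17  S(S(S(mul(S(add(Z, SZ)), mul(SSSZ, SZ)))))
  →18  S(S(S(add(mul(SSSZ, SZ), mul(add(Z, SZ), mul(SSSZ, SZ))))))
  →19  S(S(S(add(add(SZ, mul(SSZ, SZ)), mul(add(Z, SZ), mul(SSSZ, SZ))))))
  →20  S(S(S(add(S(add(Z, mul(SSZ, SZ))), mul(add(Z, SZ), mul(SSSZ, SZ))))))
  →21  S(S(S(S(add(add(Z, mul(SSZ, SZ)), mul(add(Z, SZ), mul(SSSZ, SZ)))))))
  →22  S(S(S(S(add(mul(SSZ, SZ), mul(add(Z, SZ), mul(SSSZ, SZ)))))))
  →23  S(S(S(S(add(add(SZ, mul(SZ, SZ)), mul(add(Z, SZ), mul(SSSZ, SZ)))))))
  →24  S(S(S(S(add(S(add(Z, mul(SZ, SZ))), mul(add(Z, SZ), mul(SSSZ, SZ)))))))
  →25  S(S(S(S(S(add(add(Z, mul(SZ, SZ)), mul(add(Z, SZ), mul(SSSZ, SZ))))))))
  →26  S(S(S(S(S(add(mul(SZ, SZ), mul(add(Z, SZ), mul(SSSZ, SZ))))))))
  →27  S(S(S(S(S(add(add(SZ, mul(Z, SZ)), mul(add(Z, SZ), mul(SSSZ, SZ))))))))
  →28  S(S(S(S(S(add(S(add(Z, mul(Z, SZ))), mul(add(Z, SZ), mul(SSSZ, SZ))))))))
  →29  S(S(S(S(S(S(add(add(Z, mul(Z, SZ)), mul(add(Z, SZ), mul(SSSZ, SZ)))))))))
  →30  S(S(S(S(S(S(add(mul(Z, SZ), mul(add(Z, SZ), mul(SSSZ, SZ)))))))))
  →31  S(S(S(S(S(S(add(Z, mul(add(Z, SZ), mul(SSSZ, SZ)))))))))
  →32  S(S(S(S(S(S(mul(add(Z, SZ), mul(SSSZ, SZ))))))))
  →33  S(S(S(S(S(S(mul(SZ, mul(SSSZ, SZ))))))))
  →34  S(S(S(S(S(S(add(mul(SSSZ, SZ), mul(Z, mul(SSSZ, SZ)))))))))
  →35  S(S(S(S(S(S(add(add(SZ, mul(SSZ, SZ)), mul(Z, mul(SSSZ, SZ)))))))))
  →36  S(S(S(S(S(S(add(S(add(Z, mul(SSZ, SZ))), mul(Z, mul(SSSZ, SZ)))))))))
  →37  S(S(S(S(S(S(S(add(add(Z, mul(SSZ, SZ)), mul(Z, mul(SSSZ, SZ))))))))))
  →38  S(S(S(S(S(S(S(add(mul(SSZ, SZ), mul(Z, mul(SSSZ, SZ))))))))))
  →39  S(S(S(S(S(S(S(add(add(SZ, mul(SZ, SZ)), mul(Z, mul(SSSZ, SZ))))))))))
  →40  S(S(S(S(S(S(S(add(S(add(Z, mul(SZ, SZ))), mul(Z, mul(SSSZ, SZ))))))))))
  →41  S(S(S(S(S(S(S(S(add(add(Z, mul(SZ, SZ)), mul(Z, mul(SSSZ, SZ)))))))))))
  →42  S(S(S(S(S(S(S(S(add(mul(SZ, SZ), mul(Z, mul(SSSZ, SZ)))))))))))
  →43  S(S(S(S(S(S(S(S(add(add(SZ, mul(Z, SZ)), mul(Z, mul(SSSZ, SZ)))))))))))
  →44  S(S(S(S(S(S(S(S(add(S(add(Z, mul(Z, SZ))), mul(Z, mul(SSSZ, SZ)))))))))))
  →45  S(S(S(S(S(S(S(S(S(add(add(Z, mul(Z, SZ)), mul(Z, mul(SSSZ, SZ))))))))))))
  →46  S(S(S(S(S(S(S(S(S(add(mul(Z, SZ), mul(Z, mul(SSSZ, SZ))))))))))))
  →47  S(S(S(S(S(S(S(S(S(add(Z, mul(Z, mul(SSSZ, SZ))))))))))))
  →48  S(S(S(S(S(S(S(S(S(mul(Z, mul(SSSZ, SZ)))))))))))
  →49  S^9(Z)

Answer: SAME — A ⇓ S^9(Z), B ⇓ S^9(Z)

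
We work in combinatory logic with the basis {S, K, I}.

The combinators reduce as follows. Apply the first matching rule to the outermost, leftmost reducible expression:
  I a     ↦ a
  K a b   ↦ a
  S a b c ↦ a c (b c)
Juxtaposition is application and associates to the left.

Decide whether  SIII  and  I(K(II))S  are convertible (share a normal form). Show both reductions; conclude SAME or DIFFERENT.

Term A:
  start: SIII
  step 1: II(II)
  step 2: I(II)
  step 3: II
  step 4: I

Term B:
  start: I(K(II))S
  step 1: K(II)S
  step 2: II
  step 3: I

Answer: SAME — A ⇓ I, B ⇓ I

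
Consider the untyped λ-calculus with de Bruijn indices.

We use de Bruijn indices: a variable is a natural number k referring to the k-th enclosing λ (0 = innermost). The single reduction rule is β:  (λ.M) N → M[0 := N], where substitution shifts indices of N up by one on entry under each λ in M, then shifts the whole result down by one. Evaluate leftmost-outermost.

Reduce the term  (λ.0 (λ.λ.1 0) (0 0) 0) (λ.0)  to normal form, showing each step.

Answer: normal form = λ.0  (in 6 steps)

Derivation:
  start: (λ.0 (λ.λ.1 0) (0 0) 0) (λ.0)
  [1] (λ.0) (λ.λ.1 0) ((λ.0) (λ.0)) (λ.0)
  [2] (λ.λ.1 0) ((λ.0) (λ.0)) (λ.0)
  [3] (λ.(λ.0) (λ.0) 0) (λ.0)
  [4] (λ.0) (λ.0) (λ.0)
  [5] (λ.0) (λ.0)
  [6] λ.0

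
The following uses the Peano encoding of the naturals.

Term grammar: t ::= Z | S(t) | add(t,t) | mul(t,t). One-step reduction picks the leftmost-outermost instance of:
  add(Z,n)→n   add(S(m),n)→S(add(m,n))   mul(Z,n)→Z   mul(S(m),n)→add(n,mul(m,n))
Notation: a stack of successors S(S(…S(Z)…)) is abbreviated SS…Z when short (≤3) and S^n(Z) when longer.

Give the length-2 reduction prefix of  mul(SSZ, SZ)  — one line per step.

  start: mul(SSZ, SZ)
  →1  add(SZ, mul(SZ, SZ))
  →2  S(add(Z, mul(SZ, SZ)))

Answer: after 2 steps: S(add(Z, mul(SZ, SZ)))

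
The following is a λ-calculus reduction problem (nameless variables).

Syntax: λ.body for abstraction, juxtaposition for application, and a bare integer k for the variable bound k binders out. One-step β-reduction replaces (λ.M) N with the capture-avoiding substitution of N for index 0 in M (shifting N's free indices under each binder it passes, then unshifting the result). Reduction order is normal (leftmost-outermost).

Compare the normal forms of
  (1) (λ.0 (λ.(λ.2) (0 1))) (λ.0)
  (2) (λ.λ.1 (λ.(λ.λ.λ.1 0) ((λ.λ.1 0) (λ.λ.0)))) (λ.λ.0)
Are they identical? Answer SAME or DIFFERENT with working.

Term A:
  start: (λ.0 (λ.(λ.2) (0 1))) (λ.0)
  [1] (λ.0) (λ.(λ.λ.0) (0 (λ.0)))
  [2] λ.(λ.λ.0) (0 (λ.0))
  [3] λ.λ.0

Term B:
  start: (λ.λ.1 (λ.(λ.λ.λ.1 0) ((λ.λ.1 0) (λ.λ.0)))) (λ.λ.0)
  [1] λ.(λ.λ.0) (λ.(λ.λ.λ.1 0) ((λ.λ.1 0) (λ.λ.0)))
  [2] λ.λ.0

Answer: SAME — A ⇓ λ.λ.0, B ⇓ λ.λ.0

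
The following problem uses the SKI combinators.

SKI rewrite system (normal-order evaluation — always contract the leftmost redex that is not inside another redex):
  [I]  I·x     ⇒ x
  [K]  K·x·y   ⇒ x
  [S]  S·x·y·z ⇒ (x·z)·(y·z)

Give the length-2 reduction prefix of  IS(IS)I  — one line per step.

  start: IS(IS)I
  step 1: S(IS)I
  step 2: SSI

Answer: after 2 steps: SSI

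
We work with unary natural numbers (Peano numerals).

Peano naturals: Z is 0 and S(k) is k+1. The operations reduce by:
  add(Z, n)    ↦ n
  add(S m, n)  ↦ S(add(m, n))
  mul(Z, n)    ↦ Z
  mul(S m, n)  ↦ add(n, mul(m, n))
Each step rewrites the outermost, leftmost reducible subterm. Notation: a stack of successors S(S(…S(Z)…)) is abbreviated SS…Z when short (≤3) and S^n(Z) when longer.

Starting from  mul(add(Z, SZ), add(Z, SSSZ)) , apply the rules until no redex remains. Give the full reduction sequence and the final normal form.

  start: mul(add(Z, SZ), add(Z, SSSZ))
  →1  mul(SZ, add(Z, SSSZ))
  →2  add(add(Z, SSSZ), mul(Z, add(Z, SSSZ)))
  →3  add(SSSZ, mul(Z, add(Z, SSSZ)))
  →4  S(add(SSZ, mul(Z, add(Z, SSSZ))))
  →5  S(S(add(SZ, mul(Z, add(Z, SSSZ)))))
  →6  S(S(S(add(Z, mul(Z, add(Z, SSSZ))))))
  →7  S(S(S(mul(Z, add(Z, SSSZ)))))
  →8  SSSZ

Answer: normal form = SSSZ  (in 8 steps)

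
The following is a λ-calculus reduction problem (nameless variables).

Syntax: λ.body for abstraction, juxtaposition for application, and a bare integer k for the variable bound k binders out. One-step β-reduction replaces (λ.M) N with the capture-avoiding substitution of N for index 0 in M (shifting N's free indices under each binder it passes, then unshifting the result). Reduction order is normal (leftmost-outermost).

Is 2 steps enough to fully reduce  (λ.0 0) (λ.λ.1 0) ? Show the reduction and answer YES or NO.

  start: (λ.0 0) (λ.λ.1 0)
  step 1: (λ.λ.1 0) (λ.λ.1 0)
  step 2: λ.(λ.λ.1 0) 0

Answer: NO — after 2 steps the term is λ.(λ.λ.1 0) 0, not yet normal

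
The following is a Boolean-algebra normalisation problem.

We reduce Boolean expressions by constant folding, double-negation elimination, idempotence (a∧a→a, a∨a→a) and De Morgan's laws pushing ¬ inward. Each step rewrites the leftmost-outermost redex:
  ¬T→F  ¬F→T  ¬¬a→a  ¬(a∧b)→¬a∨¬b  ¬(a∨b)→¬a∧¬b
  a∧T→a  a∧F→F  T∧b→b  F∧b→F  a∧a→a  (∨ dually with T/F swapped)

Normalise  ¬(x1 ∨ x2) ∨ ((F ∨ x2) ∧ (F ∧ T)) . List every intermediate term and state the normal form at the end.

Answer: normal form = ¬x1 ∧ ¬x2  (in 5 steps)

Derivation:
  start: ¬(x1 ∨ x2) ∨ ((F ∨ x2) ∧ (F ∧ T))
  step 1: (¬x1 ∧ ¬x2) ∨ ((F ∨ x2) ∧ (F ∧ T))
  step 2: (¬x1 ∧ ¬x2) ∨ (x2 ∧ (F ∧ T))
  step 3: (¬x1 ∧ ¬x2) ∨ (x2 ∧ F)
  step 4: (¬x1 ∧ ¬x2) ∨ F
  step 5: ¬x1 ∧ ¬x2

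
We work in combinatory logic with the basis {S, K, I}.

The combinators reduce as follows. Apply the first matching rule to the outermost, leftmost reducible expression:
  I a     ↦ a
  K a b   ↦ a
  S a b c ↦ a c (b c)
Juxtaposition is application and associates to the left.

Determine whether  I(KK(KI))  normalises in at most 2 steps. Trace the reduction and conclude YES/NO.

Answer: YES — reaches normal form K in 2 ≤ 2 steps

Reduction:
  start: I(KK(KI))
  step 1: KK(KI)
  step 2: K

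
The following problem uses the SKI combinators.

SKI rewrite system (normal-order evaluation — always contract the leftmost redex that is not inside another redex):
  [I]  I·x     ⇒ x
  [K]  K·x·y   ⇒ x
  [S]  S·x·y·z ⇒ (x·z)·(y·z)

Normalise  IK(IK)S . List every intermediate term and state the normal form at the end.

  start: IK(IK)S
  step 1: K(IK)S
  step 2: IK
  step 3: K

Answer: normal form = K  (in 3 steps)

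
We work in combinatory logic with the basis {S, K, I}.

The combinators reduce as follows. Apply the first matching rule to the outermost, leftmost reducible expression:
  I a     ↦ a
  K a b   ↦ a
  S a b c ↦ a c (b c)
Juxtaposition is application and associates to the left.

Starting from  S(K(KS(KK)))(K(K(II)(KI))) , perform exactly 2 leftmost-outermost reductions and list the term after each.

Answer: after 2 steps: S(KS)(K(II))

Working:
  start: S(K(KS(KK)))(K(K(II)(KI)))
  step 1: S(KS)(K(K(II)(KI)))
  step 2: S(KS)(K(II))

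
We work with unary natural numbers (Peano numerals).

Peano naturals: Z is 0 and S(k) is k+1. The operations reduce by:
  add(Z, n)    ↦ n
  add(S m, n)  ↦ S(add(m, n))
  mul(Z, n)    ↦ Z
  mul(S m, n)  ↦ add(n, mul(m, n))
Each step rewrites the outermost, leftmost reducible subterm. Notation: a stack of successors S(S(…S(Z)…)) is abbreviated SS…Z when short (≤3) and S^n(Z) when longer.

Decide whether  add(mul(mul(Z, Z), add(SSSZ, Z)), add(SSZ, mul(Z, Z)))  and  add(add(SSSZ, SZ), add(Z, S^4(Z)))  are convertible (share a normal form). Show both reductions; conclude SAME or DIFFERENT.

Answer: DIFFERENT — A ⇓ SSZ, B ⇓ S^8(Z)

Reduction:
Term A:
  start: add(mul(mul(Z, Z), add(SSSZ, Z)), add(SSZ, mul(Z, Z)))
  →1  add(mul(Z, add(SSSZ, Z)), add(SSZ, mul(Z, Z)))
  →2  add(Z, add(SSZ, mul(Z, Z)))
  →3  add(SSZ, mul(Z, Z))
  →4  S(add(SZ, mul(Z, Z)))
  →5  S(S(add(Z, mul(Z, Z))))
  →6  S(S(mul(Z, Z)))
  →7  SSZ

Term B:
  start: add(add(SSSZ, SZ), add(Z, S^4(Z)))
  →1  add(S(add(SSZ, SZ)), add(Z, S^4(Z)))
  →2  S(add(add(SSZ, SZ), add(Z, S^4(Z))))
  →3  S(add(S(add(SZ, SZ)), add(Z, S^4(Z))))
  →4  S(S(add(add(SZ, SZ), add(Z, S^4(Z)))))
  →5  S(S(add(S(add(Z, SZ)), add(Z, S^4(Z)))))
  →6  S(S(S(add(add(Z, SZ), add(Z, S^4(Z))))))
  →7  S(S(S(add(SZ, add(Z, S^4(Z))))))
  →8  S(S(S(S(add(Z, add(Z, S^4(Z)))))))
  →9  S(S(S(S(add(Z, S^4(Z))))))
  →10  S^8(Z)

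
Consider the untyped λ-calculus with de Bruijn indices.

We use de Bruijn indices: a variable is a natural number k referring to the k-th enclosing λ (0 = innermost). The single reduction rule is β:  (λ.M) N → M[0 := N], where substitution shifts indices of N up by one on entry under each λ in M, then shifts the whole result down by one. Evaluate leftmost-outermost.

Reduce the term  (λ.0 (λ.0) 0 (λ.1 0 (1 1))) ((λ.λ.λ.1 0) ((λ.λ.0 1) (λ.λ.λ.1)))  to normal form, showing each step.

  start: (λ.0 (λ.0) 0 (λ.1 0 (1 1))) ((λ.λ.λ.1 0) ((λ.λ.0 1) (λ.λ.λ.1)))
  [1] (λ.λ.λ.1 0) ((λ.λ.0 1) (λ.λ.λ.1)) (λ.0) ((λ.λ.λ.1 0) ((λ.λ.0 1) (λ.λ.λ.1))) (λ.(λ.λ.λ.1 0) ((λ.λ.0 1) (λ.λ.λ.1)) 0 ((λ.λ.λ.1 0) ((λ.λ.0 1) (λ.λ.λ.1)) ((λ.λ.λ.1 0) ((λ.λ.0 1) (λ.λ.λ.1)))))
  [2] (λ.λ.1 0) (λ.0) ((λ.λ.λ.1 0) ((λ.λ.0 1) (λ.λ.λ.1))) (λ.(λ.λ.λ.1 0) ((λ.λ.0 1) (λ.λ.λ.1)) 0 ((λ.λ.λ.1 0) ((λ.λ.0 1) (λ.λ.λ.1)) ((λ.λ.λ.1 0) ((λ.λ.0 1) (λ.λ.λ.1)))))
  [3] (λ.(λ.0) 0) ((λ.λ.λ.1 0) ((λ.λ.0 1) (λ.λ.λ.1))) (λ.(λ.λ.λ.1 0) ((λ.λ.0 1) (λ.λ.λ.1)) 0 ((λ.λ.λ.1 0) ((λ.λ.0 1) (λ.λ.λ.1)) ((λ.λ.λ.1 0) ((λ.λ.0 1) (λ.λ.λ.1)))))
  [4] (λ.0) ((λ.λ.λ.1 0) ((λ.λ.0 1) (λ.λ.λ.1))) (λ.(λ.λ.λ.1 0) ((λ.λ.0 1) (λ.λ.λ.1)) 0 ((λ.λ.λ.1 0) ((λ.λ.0 1) (λ.λ.λ.1)) ((λ.λ.λ.1 0) ((λ.λ.0 1) (λ.λ.λ.1)))))
  [5] (λ.λ.λ.1 0) ((λ.λ.0 1) (λ.λ.λ.1)) (λ.(λ.λ.λ.1 0) ((λ.λ.0 1) (λ.λ.λ.1)) 0 ((λ.λ.λ.1 0) ((λ.λ.0 1) (λ.λ.λ.1)) ((λ.λ.λ.1 0) ((λ.λ.0 1) (λ.λ.λ.1)))))
  [6] (λ.λ.1 0) (λ.(λ.λ.λ.1 0) ((λ.λ.0 1) (λ.λ.λ.1)) 0 ((λ.λ.λ.1 0) ((λ.λ.0 1) (λ.λ.λ.1)) ((λ.λ.λ.1 0) ((λ.λ.0 1) (λ.λ.λ.1)))))
  [7] λ.(λ.(λ.λ.λ.1 0) ((λ.λ.0 1) (λ.λ.λ.1)) 0 ((λ.λ.λ.1 0) ((λ.λ.0 1) (λ.λ.λ.1)) ((λ.λ.λ.1 0) ((λ.λ.0 1) (λ.λ.λ.1))))) 0
  [8] λ.(λ.λ.λ.1 0) ((λ.λ.0 1) (λ.λ.λ.1)) 0 ((λ.λ.λ.1 0) ((λ.λ.0 1) (λ.λ.λ.1)) ((λ.λ.λ.1 0) ((λ.λ.0 1) (λ.λ.λ.1))))
  [9] λ.(λ.λ.1 0) 0 ((λ.λ.λ.1 0) ((λ.λ.0 1) (λ.λ.λ.1)) ((λ.λ.λ.1 0) ((λ.λ.0 1) (λ.λ.λ.1))))
  [10] λ.(λ.1 0) ((λ.λ.λ.1 0) ((λ.λ.0 1) (λ.λ.λ.1)) ((λ.λ.λ.1 0) ((λ.λ.0 1) (λ.λ.λ.1))))
  [11] λ.0 ((λ.λ.λ.1 0) ((λ.λ.0 1) (λ.λ.λ.1)) ((λ.λ.λ.1 0) ((λ.λ.0 1) (λ.λ.λ.1))))
  [12] λ.0 ((λ.λ.1 0) ((λ.λ.λ.1 0) ((λ.λ.0 1) (λ.λ.λ.1))))
  [13] λ.0 (λ.(λ.λ.λ.1 0) ((λ.λ.0 1) (λ.λ.λ.1)) 0)
  [14] λ.0 (λ.(λ.λ.1 0) 0)
  [15] λ.0 (λ.λ.1 0)

Answer: normal form = λ.0 (λ.λ.1 0)  (in 15 steps)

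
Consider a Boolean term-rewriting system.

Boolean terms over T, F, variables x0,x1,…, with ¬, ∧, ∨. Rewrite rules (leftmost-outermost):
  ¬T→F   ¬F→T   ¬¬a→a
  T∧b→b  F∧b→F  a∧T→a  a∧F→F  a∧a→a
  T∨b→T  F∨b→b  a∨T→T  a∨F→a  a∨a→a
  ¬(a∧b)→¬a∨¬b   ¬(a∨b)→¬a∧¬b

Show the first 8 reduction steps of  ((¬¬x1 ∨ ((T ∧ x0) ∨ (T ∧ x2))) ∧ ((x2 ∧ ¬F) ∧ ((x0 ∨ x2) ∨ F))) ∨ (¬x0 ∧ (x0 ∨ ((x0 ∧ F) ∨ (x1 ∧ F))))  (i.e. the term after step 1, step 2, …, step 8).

Answer: after 8 steps: ((x1 ∨ (x0 ∨ x2)) ∧ (x2 ∧ (x0 ∨ x2))) ∨ (¬x0 ∧ (x0 ∨ (x1 ∧ F)))

Working:
  start: ((¬¬x1 ∨ ((T ∧ x0) ∨ (T ∧ x2))) ∧ ((x2 ∧ ¬F) ∧ ((x0 ∨ x2) ∨ F))) ∨ (¬x0 ∧ (x0 ∨ ((x0 ∧ F) ∨ (x1 ∧ F))))
  [1] ((x1 ∨ ((T ∧ x0) ∨ (T ∧ x2))) ∧ ((x2 ∧ ¬F) ∧ ((x0 ∨ x2) ∨ F))) ∨ (¬x0 ∧ (x0 ∨ ((x0 ∧ F) ∨ (x1 ∧ F))))
  [2] ((x1 ∨ (x0 ∨ (T ∧ x2))) ∧ ((x2 ∧ ¬F) ∧ ((x0 ∨ x2) ∨ F))) ∨ (¬x0 ∧ (x0 ∨ ((x0 ∧ F) ∨ (x1 ∧ F))))
  [3] ((x1 ∨ (x0 ∨ x2)) ∧ ((x2 ∧ ¬F) ∧ ((x0 ∨ x2) ∨ F))) ∨ (¬x0 ∧ (x0 ∨ ((x0 ∧ F) ∨ (x1 ∧ F))))
  [4] ((x1 ∨ (x0 ∨ x2)) ∧ ((x2 ∧ T) ∧ ((x0 ∨ x2) ∨ F))) ∨ (¬x0 ∧ (x0 ∨ ((x0 ∧ F) ∨ (x1 ∧ F))))
  [5] ((x1 ∨ (x0 ∨ x2)) ∧ (x2 ∧ ((x0 ∨ x2) ∨ F))) ∨ (¬x0 ∧ (x0 ∨ ((x0 ∧ F) ∨ (x1 ∧ F))))
  [6] ((x1 ∨ (x0 ∨ x2)) ∧ (x2 ∧ (x0 ∨ x2))) ∨ (¬x0 ∧ (x0 ∨ ((x0 ∧ F) ∨ (x1 ∧ F))))
  [7] ((x1 ∨ (x0 ∨ x2)) ∧ (x2 ∧ (x0 ∨ x2))) ∨ (¬x0 ∧ (x0 ∨ (F ∨ (x1 ∧ F))))
  [8] ((x1 ∨ (x0 ∨ x2)) ∧ (x2 ∧ (x0 ∨ x2))) ∨ (¬x0 ∧ (x0 ∨ (x1 ∧ F)))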